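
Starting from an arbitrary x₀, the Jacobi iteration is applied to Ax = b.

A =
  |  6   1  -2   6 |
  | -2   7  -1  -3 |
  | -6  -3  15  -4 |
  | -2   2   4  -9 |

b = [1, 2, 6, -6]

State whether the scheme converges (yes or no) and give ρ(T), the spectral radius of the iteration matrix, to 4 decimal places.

Split A = D + L + U, D = diag(6, 7, 15, -9).
T_J = -D⁻¹(L+U): T[3,2] = -(4)/(-9) = +0.4444; T[3,3] = 0.
  T[0,:] = [+0.0000, -0.1667, +0.3333, -1.0000]
  T[1,:] = [+0.2857, +0.0000, +0.1429, +0.4286]
  T[2,:] = [+0.4000, +0.2000, +0.0000, +0.2667]
  T[3,:] = [-0.2222, +0.2222, +0.4444, +0.0000]
moduli |λ_i(T)| = 0.8282, 0.5988, 0.5988, 0.2138.
ρ = 0.8282; 0.8282 < 1: convergent.

yes, ρ = 0.8282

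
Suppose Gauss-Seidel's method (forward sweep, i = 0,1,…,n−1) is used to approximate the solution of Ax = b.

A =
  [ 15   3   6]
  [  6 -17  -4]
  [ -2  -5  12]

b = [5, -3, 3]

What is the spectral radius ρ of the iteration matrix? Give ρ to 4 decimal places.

A = D + L + U where D = diag(15, -17, 12).
T_GS = -(D+L)⁻¹U: row 0 first, T[0,1] = -(3)/(15) = -0.2000; later rows by forward substitution.
  T[0,:] = [+0.0000  -0.2000  -0.4000]
  T[1,:] = [+0.0000  -0.0706  -0.3765]
  T[2,:] = [+0.0000  -0.0627  -0.2235]
|eigenvalues of T|: 0.3187, 0.0246, 0.0000.
ρ(T) = max|λ| = 0.3187; 0.3187 < 1 ⇒ converges.

0.3187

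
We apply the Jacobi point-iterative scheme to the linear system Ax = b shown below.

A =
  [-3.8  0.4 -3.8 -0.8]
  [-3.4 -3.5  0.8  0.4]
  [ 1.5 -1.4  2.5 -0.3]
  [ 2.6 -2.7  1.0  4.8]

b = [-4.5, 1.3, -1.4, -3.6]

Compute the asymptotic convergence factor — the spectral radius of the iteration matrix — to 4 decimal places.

1.1760

Write A = D+L+U with D = diag(-3.8, -3.5, 2.5, 4.8).
Jacobi T = -D⁻¹(L+U): T[1,3] = -(0.4)/(-3.5) = +0.1143; T[1,1] = 0.
  T[0,:] = [+0.0000 +0.1053 -1.0000 -0.2105]
  T[1,:] = [-0.9714 +0.0000 +0.2286 +0.1143]
  T[2,:] = [-0.6000 +0.5600 +0.0000 +0.1200]
  T[3,:] = [-0.5417 +0.5625 -0.2083 +0.0000]
moduli |λ_i(T)| = 1.1760, 0.7341, 0.7341, 0.0581.
ρ = 1.1760; 1.1760 > 1, so it fails to converge.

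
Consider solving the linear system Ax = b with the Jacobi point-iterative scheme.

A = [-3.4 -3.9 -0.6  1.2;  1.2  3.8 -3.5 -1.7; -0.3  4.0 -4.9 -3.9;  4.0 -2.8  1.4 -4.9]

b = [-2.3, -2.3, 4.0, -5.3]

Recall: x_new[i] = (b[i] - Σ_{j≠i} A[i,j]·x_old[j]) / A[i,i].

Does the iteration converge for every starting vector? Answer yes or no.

no

Write A = D+L+U with D = diag(-3.4, 3.8, -4.9, -4.9).
Jacobi T = -D⁻¹(L+U): T[3,0] = -(4)/(-4.9) = +0.8163; T[3,3] = 0.
  T[0,:] = [+0.0000  -1.1471  -0.1765  +0.3529]
  T[1,:] = [-0.3158  +0.0000  +0.9211  +0.4474]
  T[2,:] = [-0.0612  +0.8163  +0.0000  -0.7959]
  T[3,:] = [+0.8163  -0.5714  +0.2857  +0.0000]
|λ(T)| sorted: 1.2533, 1.0246, 0.6376, 0.6376.
spectral radius ρ = 1.2533; 1.2533 > 1 ⇒ diverges.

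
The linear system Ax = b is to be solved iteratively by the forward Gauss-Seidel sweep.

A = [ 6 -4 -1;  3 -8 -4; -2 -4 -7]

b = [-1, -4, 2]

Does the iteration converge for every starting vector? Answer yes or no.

yes

Diagonal D = diag(6, -8, -7); L, U strict lower/upper.
GS T = -(D+L)⁻¹U: row 0 first, T[0,1] = -(-4)/(6) = +0.6667; later rows by forward substitution.
  T[0,:] = [+0.0000, +0.6667, +0.1667]
  T[1,:] = [+0.0000, +0.2500, -0.4375]
  T[2,:] = [+0.0000, -0.3333, +0.2024]
|roots of det(T-λI)|: 0.6088, 0.1564, 0.0000.
ρ(T) = max|λ| = 0.6088; 0.6088 < 1 ⇒ converges.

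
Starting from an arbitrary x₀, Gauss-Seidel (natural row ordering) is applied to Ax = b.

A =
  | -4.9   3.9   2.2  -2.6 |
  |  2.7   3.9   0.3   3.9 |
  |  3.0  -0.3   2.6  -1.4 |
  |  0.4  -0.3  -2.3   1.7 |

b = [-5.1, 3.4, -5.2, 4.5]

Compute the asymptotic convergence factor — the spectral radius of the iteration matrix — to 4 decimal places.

Write A = D+L+U with D = diag(-4.9, 3.9, 2.6, 1.7).
T_GS = -(D+L)⁻¹U: row 0 first, T[0,3] = -(-2.6)/(-4.9) = -0.5306; later rows by forward substitution.
  T[0,:] = [+0.0000, +0.7959, +0.4490, -0.5306]
  T[1,:] = [+0.0000, -0.5510, -0.3878, -0.6327]
  T[2,:] = [+0.0000, -0.9819, -0.5628, +1.0777]
  T[3,:] = [+0.0000, -1.6130, -0.9355, +1.4713]
|λ(T)| sorted: 1.5049, 1.1429, 0.0045, 0.0000.
ρ = 1.5049; 1.5049 > 1, so it fails to converge.

1.5049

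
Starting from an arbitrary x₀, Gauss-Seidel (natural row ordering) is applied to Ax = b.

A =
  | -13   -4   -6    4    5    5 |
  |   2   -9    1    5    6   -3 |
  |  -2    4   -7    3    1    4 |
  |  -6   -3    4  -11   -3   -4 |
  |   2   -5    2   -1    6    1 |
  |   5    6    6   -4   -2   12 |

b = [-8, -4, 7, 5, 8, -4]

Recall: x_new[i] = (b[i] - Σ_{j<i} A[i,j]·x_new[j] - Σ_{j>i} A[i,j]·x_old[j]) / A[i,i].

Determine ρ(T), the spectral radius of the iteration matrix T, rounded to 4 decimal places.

1.4676

Split A = D + L + U, D = diag(-13, -9, -7, -11, 6, 12).
Gauss-Seidel: T = -(D+L)⁻¹U, row 0 first, T[0,1] = -(-4)/(-13) = -0.3077; later rows by forward substitution.
  T[0,:] = [+0.0000, -0.3077, -0.4615, +0.3077, +0.3846, +0.3846]
  T[1,:] = [+0.0000, -0.0684, +0.0085, +0.6239, +0.7521, -0.2479]
  T[2,:] = [+0.0000, +0.0488, +0.1368, +0.6972, +0.4628, +0.3199]
  T[3,:] = [+0.0000, +0.2042, +0.2991, -0.0845, -0.5194, -0.3895]
  T[4,:] = [+0.0000, +0.0633, +0.1652, +0.1709, +0.2578, -0.6730]
  T[5,:] = [+0.0000, +0.2166, +0.2469, -0.7884, -0.8979, -0.4383]
|eigenvalues of T|: 1.4676, 0.7808, 0.3473, 0.1476, 0.0047, 0.0000.
ρ = 1.4676; 1.4676 > 1, so it fails to converge.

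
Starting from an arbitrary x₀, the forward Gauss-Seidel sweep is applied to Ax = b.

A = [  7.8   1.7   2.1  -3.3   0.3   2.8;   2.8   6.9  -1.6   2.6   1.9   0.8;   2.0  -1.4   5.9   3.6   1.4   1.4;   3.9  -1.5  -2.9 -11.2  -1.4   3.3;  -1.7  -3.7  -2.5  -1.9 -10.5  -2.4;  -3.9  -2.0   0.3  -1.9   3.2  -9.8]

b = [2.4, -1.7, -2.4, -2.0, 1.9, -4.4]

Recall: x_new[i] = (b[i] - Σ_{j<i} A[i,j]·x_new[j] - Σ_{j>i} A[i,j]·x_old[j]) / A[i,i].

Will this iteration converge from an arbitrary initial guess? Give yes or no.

Let D = diag(7.8, 6.9, 5.9, -11.2, -10.5, -9.8); L, U the strict triangles.
Gauss-Seidel: T = -(D+L)⁻¹U, row 0 first, T[0,2] = -(2.1)/(7.8) = -0.2692; later rows by forward substitution.
  T[0,:] = [+0.0000, -0.2179, -0.2692, +0.4231, -0.0385, -0.3590]
  T[1,:] = [+0.0000, +0.0884, +0.3411, -0.5485, -0.2598, +0.0297]
  T[2,:] = [+0.0000, +0.0949, +0.1722, -0.8837, -0.2859, -0.1085]
  T[3,:] = [+0.0000, -0.1123, -0.1840, +0.4496, -0.0296, +0.1938]
  T[4,:] = [+0.0000, +0.0019, -0.0843, +0.2538, +0.1712, -0.1901]
  T[5,:] = [+0.0000, +0.0940, +0.0509, -0.0878, +0.1212, +0.0338]
eigenvalue magnitudes: 0.8726, 0.1726, 0.1726, 0.1226, 0.1100, 0.0000.
ρ(T) = max|λ| = 0.8726; 0.8726 < 1: convergent.

yes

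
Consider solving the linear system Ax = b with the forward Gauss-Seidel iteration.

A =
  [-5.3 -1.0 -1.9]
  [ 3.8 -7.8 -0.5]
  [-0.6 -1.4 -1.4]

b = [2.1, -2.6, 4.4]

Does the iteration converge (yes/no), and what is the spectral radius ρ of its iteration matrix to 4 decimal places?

yes, ρ = 0.2821

A = D + L + U where D = diag(-5.3, -7.8, -1.4).
GS T = -(D+L)⁻¹U: row 0 first, T[0,2] = -(-1.9)/(-5.3) = -0.3585; later rows by forward substitution.
  T[0,:] = [+0.0000 -0.1887 -0.3585]
  T[1,:] = [+0.0000 -0.0919 -0.2388]
  T[2,:] = [+0.0000 +0.1728 +0.3924]
moduli |λ_i(T)| = 0.2821, 0.0184, 0.0000.
ρ(T) = max|λ| = 0.2821; 0.2821 < 1 ⇒ converges.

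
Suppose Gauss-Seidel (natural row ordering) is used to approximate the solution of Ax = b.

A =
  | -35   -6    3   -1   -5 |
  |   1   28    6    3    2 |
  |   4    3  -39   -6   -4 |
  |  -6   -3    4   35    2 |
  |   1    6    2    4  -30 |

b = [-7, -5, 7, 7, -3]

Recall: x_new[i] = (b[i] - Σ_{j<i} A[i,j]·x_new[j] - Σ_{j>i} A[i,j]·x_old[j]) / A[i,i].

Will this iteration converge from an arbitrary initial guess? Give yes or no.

yes

Diagonal D = diag(-35, 28, -39, 35, -30); L, U strict lower/upper.
Gauss-Seidel: T = -(D+L)⁻¹U, row 0 first, T[0,3] = -(-1)/(-35) = -0.0286; later rows by forward substitution.
  T[0,:] = [+0.0000, -0.1714, +0.0857, -0.0286, -0.1429]
  T[1,:] = [+0.0000, +0.0061, -0.2173, -0.1061, -0.0663]
  T[2,:] = [+0.0000, -0.0171, -0.0079, -0.1649, -0.1223]
  T[3,:] = [+0.0000, -0.0269, -0.0030, +0.0049, -0.0733]
  T[4,:] = [+0.0000, -0.0092, -0.0415, -0.0325, -0.0360]
|λ(T)| sorted: 0.1764, 0.0952, 0.0952, 0.0067, 0.0000.
spectral radius ρ = 0.1764; 0.1764 < 1 ⇒ converges.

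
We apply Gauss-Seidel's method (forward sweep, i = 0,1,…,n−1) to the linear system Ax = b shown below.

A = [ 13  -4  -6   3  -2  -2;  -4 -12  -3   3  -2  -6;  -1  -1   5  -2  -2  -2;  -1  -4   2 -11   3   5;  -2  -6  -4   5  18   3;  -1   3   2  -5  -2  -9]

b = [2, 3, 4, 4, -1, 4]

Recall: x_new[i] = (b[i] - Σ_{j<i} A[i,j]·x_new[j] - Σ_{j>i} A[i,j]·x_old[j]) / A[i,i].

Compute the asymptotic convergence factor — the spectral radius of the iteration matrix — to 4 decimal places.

Write A = D+L+U with D = diag(13, -12, 5, -11, 18, -9).
GS T = -(D+L)⁻¹U: row 0 first, T[0,5] = -(-2)/(13) = +0.1538; later rows by forward substitution.
  T[0,:] = [+0.0000  +0.3077  +0.4615  -0.2308  +0.1538  +0.1538]
  T[1,:] = [+0.0000  -0.1026  -0.4038  +0.3269  -0.2179  -0.5513]
  T[2,:] = [+0.0000  +0.0410  +0.0115  +0.4192  +0.3872  +0.3205]
  T[3,:] = [+0.0000  +0.0168  +0.1070  -0.0217  +0.4084  +0.6993]
  T[4,:] = [+0.0000  +0.0045  -0.1105  +0.1825  -0.0830  -0.4564]
  T[5,:] = [+0.0000  -0.0696  -0.2182  +0.1993  -0.2122  -0.4167]
eigenvalue magnitudes: 0.8776, 0.1819, 0.1819, 0.1108, 0.0483, 0.0000.
ρ = 0.8776; 0.8776 < 1, so it converges for any x₀.

0.8776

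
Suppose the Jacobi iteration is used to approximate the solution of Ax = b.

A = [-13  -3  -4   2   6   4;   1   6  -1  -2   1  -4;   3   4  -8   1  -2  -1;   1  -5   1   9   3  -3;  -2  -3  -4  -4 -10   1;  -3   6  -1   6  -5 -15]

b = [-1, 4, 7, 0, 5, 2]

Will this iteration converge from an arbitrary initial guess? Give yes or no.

no

Write A = D+L+U with D = diag(-13, 6, -8, 9, -10, -15).
T_J = -D⁻¹(L+U): T[2,3] = -(1)/(-8) = +0.1250; T[2,2] = 0.
  T[0,:] = [+0.0000  -0.2308  -0.3077  +0.1538  +0.4615  +0.3077]
  T[1,:] = [-0.1667  +0.0000  +0.1667  +0.3333  -0.1667  +0.6667]
  T[2,:] = [+0.3750  +0.5000  +0.0000  +0.1250  -0.2500  -0.1250]
  T[3,:] = [-0.1111  +0.5556  -0.1111  +0.0000  -0.3333  +0.3333]
  T[4,:] = [-0.2000  -0.3000  -0.4000  -0.4000  +0.0000  +0.1000]
  T[5,:] = [-0.2000  +0.4000  -0.0667  +0.4000  -0.3333  +0.0000]
eigenvalue magnitudes: 1.1294, 0.6843, 0.5611, 0.5611, 0.3076, 0.3076.
ρ(T) = max|λ| = 1.1294; 1.1294 > 1 ⇒ diverges.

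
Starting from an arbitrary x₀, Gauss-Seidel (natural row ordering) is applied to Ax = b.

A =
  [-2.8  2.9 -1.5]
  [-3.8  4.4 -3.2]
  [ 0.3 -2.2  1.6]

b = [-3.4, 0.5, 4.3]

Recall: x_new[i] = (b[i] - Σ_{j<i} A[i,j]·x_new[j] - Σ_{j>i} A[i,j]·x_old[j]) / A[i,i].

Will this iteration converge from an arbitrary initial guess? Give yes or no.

A = D + L + U where D = diag(-2.8, 4.4, 1.6).
Gauss-Seidel: T = -(D+L)⁻¹U, row 0 first, T[0,2] = -(-1.5)/(-2.8) = -0.5357; later rows by forward substitution.
  T[0,:] = [+0.0000 +1.0357 -0.5357]
  T[1,:] = [+0.0000 +0.8945 +0.2646]
  T[2,:] = [+0.0000 +1.0357 +0.4643]
|λ(T)| sorted: 1.2454, 0.1134, 0.0000.
ρ = 1.2454; 1.2454 > 1 ⇒ diverges.

no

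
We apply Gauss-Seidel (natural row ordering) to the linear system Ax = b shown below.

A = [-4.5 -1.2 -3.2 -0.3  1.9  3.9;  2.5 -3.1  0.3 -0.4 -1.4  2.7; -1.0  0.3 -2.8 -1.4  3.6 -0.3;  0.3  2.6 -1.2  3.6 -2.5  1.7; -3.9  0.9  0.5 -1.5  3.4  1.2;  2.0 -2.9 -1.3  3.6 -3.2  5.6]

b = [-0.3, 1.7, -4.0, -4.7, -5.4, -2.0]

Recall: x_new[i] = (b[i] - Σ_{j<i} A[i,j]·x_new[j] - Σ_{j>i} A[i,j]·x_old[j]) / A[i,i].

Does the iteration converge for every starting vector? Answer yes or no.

no

Diagonal D = diag(-4.5, -3.1, -2.8, 3.6, 3.4, 5.6); L, U strict lower/upper.
Gauss-Seidel: T = -(D+L)⁻¹U, row 0 first, T[0,5] = -(3.9)/(-4.5) = +0.8667; later rows by forward substitution.
  T[0,:] = [+0.0000  -0.2667  -0.7111  -0.0667  +0.4222  +0.8667]
  T[1,:] = [+0.0000  -0.2151  -0.4767  -0.1828  -0.1111  +1.5699]
  T[2,:] = [+0.0000  +0.0722  +0.2029  -0.4958  +1.1230  -0.2485]
  T[3,:] = [+0.0000  +0.2016  +0.4712  -0.0277  +1.1138  -1.7611]
  T[4,:] = [+0.0000  -0.1706  -0.5115  +0.0326  +0.8400  -0.5148]
  T[5,:] = [+0.0000  -0.2265  -0.5410  -0.1495  -0.1837  +1.2837]
eigenvalue magnitudes: 1.5630, 0.9061, 0.9061, 0.0297, 0.0297, 0.0000.
ρ = 1.5630; 1.5630 > 1: divergent.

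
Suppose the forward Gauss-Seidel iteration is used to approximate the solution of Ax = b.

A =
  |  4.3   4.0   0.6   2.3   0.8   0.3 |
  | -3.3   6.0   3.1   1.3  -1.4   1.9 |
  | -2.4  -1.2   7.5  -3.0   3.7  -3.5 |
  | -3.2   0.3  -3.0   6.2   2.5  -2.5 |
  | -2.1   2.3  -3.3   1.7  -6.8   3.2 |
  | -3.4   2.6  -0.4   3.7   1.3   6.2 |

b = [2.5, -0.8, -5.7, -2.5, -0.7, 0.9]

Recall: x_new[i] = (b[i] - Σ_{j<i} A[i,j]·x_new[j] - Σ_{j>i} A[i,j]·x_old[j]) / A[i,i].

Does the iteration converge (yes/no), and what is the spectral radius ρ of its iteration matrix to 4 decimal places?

no, ρ = 1.1222

Split A = D + L + U, D = diag(4.3, 6, 7.5, 6.2, -6.8, 6.2).
GS T = -(D+L)⁻¹U: row 0 first, T[0,2] = -(0.6)/(4.3) = -0.1395; later rows by forward substitution.
  T[0,:] = [+0.0000 -0.9302 -0.1395 -0.5349 -0.1860 -0.0698]
  T[1,:] = [+0.0000 -0.5116 -0.5934 -0.5109 +0.1310 -0.3550]
  T[2,:] = [+0.0000 -0.3795 -0.1396 +0.1471 -0.5319 +0.3875]
  T[3,:] = [+0.0000 -0.6390 -0.1109 -0.1802 -0.7630 +0.5719]
  T[4,:] = [+0.0000 +0.1387 -0.1176 -0.1240 +0.1692 +0.3270]
  T[5,:] = [+0.0000 +0.0322 +0.2541 +0.0639 +0.2286 -0.2742]
|λ(T)| sorted: 1.1222, 0.7710, 0.5431, 0.2285, 0.1863, 0.0000.
ρ(T) = max|λ| = 1.1222; 1.1222 > 1 ⇒ diverges.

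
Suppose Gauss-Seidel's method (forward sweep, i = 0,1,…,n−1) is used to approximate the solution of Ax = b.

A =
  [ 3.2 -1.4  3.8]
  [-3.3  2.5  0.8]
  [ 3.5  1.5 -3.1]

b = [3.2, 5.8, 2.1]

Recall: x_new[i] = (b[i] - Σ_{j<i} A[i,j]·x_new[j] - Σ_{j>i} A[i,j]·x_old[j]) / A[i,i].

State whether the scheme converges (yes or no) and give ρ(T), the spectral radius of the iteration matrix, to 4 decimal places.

no, ρ = 1.5763

Split A = D + L + U, D = diag(3.2, 2.5, -3.1).
GS T = -(D+L)⁻¹U: row 0 first, T[0,1] = -(-1.4)/(3.2) = +0.4375; later rows by forward substitution.
  T[0,:] = [+0.0000, +0.4375, -1.1875]
  T[1,:] = [+0.0000, +0.5775, -1.8875]
  T[2,:] = [+0.0000, +0.7734, -2.2540]
|λ(T)| sorted: 1.5763, 0.1003, 0.0000.
ρ = 1.5763; 1.5763 > 1: divergent.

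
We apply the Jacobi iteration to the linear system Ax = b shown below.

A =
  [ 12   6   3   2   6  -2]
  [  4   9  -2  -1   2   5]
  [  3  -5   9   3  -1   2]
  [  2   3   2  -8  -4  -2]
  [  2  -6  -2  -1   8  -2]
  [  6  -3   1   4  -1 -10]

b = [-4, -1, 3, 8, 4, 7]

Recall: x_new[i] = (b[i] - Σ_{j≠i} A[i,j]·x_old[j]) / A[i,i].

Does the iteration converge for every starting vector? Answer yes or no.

Let D = diag(12, 9, 9, -8, 8, -10); L, U the strict triangles.
Jacobi T = -D⁻¹(L+U): T[1,3] = -(-1)/(9) = +0.1111; T[1,1] = 0.
  T[0,:] = [+0.0000, -0.5000, -0.2500, -0.1667, -0.5000, +0.1667]
  T[1,:] = [-0.4444, +0.0000, +0.2222, +0.1111, -0.2222, -0.5556]
  T[2,:] = [-0.3333, +0.5556, +0.0000, -0.3333, +0.1111, -0.2222]
  T[3,:] = [+0.2500, +0.3750, +0.2500, +0.0000, -0.5000, -0.2500]
  T[4,:] = [-0.2500, +0.7500, +0.2500, +0.1250, +0.0000, +0.2500]
  T[5,:] = [+0.6000, -0.3000, +0.1000, +0.4000, -0.1000, +0.0000]
|eigenvalues of T|: 1.1244, 0.7257, 0.7257, 0.5727, 0.5727, 0.0561.
ρ = 1.1244; 1.1244 > 1: divergent.

no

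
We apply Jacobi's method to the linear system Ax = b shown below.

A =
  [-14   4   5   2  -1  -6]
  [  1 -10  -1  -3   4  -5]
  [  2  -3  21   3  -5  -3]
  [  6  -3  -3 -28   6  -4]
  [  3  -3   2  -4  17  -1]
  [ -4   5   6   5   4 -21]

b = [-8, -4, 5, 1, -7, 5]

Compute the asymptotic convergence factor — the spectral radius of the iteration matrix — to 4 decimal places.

0.5594

Write A = D+L+U with D = diag(-14, -10, 21, -28, 17, -21).
Jacobi T = -D⁻¹(L+U): T[4,5] = -(-1)/(17) = +0.0588; T[4,4] = 0.
  T[0,:] = [+0.0000, +0.2857, +0.3571, +0.1429, -0.0714, -0.4286]
  T[1,:] = [+0.1000, +0.0000, -0.1000, -0.3000, +0.4000, -0.5000]
  T[2,:] = [-0.0952, +0.1429, +0.0000, -0.1429, +0.2381, +0.1429]
  T[3,:] = [+0.2143, -0.1071, -0.1071, +0.0000, +0.2143, -0.1429]
  T[4,:] = [-0.1765, +0.1765, -0.1176, +0.2353, +0.0000, +0.0588]
  T[5,:] = [-0.1905, +0.2381, +0.2857, +0.2381, +0.1905, +0.0000]
|roots of det(T-λI)|: 0.5594, 0.3524, 0.3524, 0.3280, 0.3280, 0.2593.
ρ = 0.5594; 0.5594 < 1, so it converges for any x₀.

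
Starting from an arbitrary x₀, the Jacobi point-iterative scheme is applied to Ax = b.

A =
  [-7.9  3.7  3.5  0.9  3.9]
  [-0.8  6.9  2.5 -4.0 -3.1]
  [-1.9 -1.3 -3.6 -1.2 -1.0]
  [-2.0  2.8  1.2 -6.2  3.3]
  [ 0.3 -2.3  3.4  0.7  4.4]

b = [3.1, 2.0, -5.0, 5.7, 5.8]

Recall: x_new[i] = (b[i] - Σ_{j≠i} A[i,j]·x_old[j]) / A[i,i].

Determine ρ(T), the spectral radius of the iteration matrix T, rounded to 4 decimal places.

Let D = diag(-7.9, 6.9, -3.6, -6.2, 4.4); L, U the strict triangles.
T_J = -D⁻¹(L+U): T[1,0] = -(-0.8)/(6.9) = +0.1159; T[1,1] = 0.
  T[0,:] = [+0.0000  +0.4684  +0.4430  +0.1139  +0.4937]
  T[1,:] = [+0.1159  +0.0000  -0.3623  +0.5797  +0.4493]
  T[2,:] = [-0.5278  -0.3611  +0.0000  -0.3333  -0.2778]
  T[3,:] = [-0.3226  +0.4516  +0.1935  +0.0000  +0.5323]
  T[4,:] = [-0.0682  +0.5227  -0.7727  -0.1591  +0.0000]
eigenvalue magnitudes: 1.1537, 0.7374, 0.7374, 0.4714, 0.0348.
ρ(T) = max|λ| = 1.1537; 1.1537 > 1, so it fails to converge.

1.1537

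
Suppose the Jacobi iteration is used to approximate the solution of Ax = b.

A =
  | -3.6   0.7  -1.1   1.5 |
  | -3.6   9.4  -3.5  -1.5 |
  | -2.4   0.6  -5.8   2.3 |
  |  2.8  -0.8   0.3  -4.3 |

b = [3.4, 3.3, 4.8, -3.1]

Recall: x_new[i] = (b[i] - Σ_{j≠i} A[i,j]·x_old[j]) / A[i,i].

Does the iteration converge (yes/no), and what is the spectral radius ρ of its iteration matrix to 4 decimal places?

A = D + L + U where D = diag(-3.6, 9.4, -5.8, -4.3).
Jacobi: T = -D⁻¹(L+U), T[1,2] = -(-3.5)/(9.4) = +0.3723; T[1,1] = 0.
  T[0,:] = [+0.0000  +0.1944  -0.3056  +0.4167]
  T[1,:] = [+0.3830  +0.0000  +0.3723  +0.1596]
  T[2,:] = [-0.4138  +0.1034  +0.0000  +0.3966]
  T[3,:] = [+0.6512  -0.1860  +0.0698  +0.0000]
moduli |λ_i(T)| = 0.8613, 0.5386, 0.2434, 0.2434.
ρ(T) = max|λ| = 0.8613; 0.8613 < 1 ⇒ converges.

yes, ρ = 0.8613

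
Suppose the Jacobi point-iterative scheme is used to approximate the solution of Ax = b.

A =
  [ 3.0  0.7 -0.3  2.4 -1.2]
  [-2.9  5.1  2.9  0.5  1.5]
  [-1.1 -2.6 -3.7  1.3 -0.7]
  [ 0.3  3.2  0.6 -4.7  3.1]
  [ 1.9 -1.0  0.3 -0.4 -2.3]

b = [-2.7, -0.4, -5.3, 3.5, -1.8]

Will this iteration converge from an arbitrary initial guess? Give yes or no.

Split A = D + L + U, D = diag(3, 5.1, -3.7, -4.7, -2.3).
Jacobi T = -D⁻¹(L+U): T[2,4] = -(-0.7)/(-3.7) = -0.1892; T[2,2] = 0.
  T[0,:] = [+0.0000  -0.2333  +0.1000  -0.8000  +0.4000]
  T[1,:] = [+0.5686  +0.0000  -0.5686  -0.0980  -0.2941]
  T[2,:] = [-0.2973  -0.7027  +0.0000  +0.3514  -0.1892]
  T[3,:] = [+0.0638  +0.6809  +0.1277  +0.0000  +0.6596]
  T[4,:] = [+0.8261  -0.4348  +0.1304  -0.1739  +0.0000]
eigenvalue magnitudes: 1.1345, 0.9044, 0.9044, 0.6184, 0.3742.
ρ(T) = max|λ| = 1.1345; 1.1345 > 1, so it fails to converge.

no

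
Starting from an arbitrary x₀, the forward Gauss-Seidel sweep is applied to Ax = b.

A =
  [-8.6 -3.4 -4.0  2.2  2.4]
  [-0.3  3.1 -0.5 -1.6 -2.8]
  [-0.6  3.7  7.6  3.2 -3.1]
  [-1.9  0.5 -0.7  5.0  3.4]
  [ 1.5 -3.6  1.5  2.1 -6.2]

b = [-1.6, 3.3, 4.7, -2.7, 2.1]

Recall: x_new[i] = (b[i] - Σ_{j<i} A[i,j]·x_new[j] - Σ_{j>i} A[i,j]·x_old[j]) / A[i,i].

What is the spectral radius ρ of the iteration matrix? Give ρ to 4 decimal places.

Diagonal D = diag(-8.6, 3.1, 7.6, 5, -6.2); L, U strict lower/upper.
Gauss-Seidel: T = -(D+L)⁻¹U, row 0 first, T[0,2] = -(-4)/(-8.6) = -0.4651; later rows by forward substitution.
  T[0,:] = [+0.0000  -0.3953  -0.4651  +0.2558  +0.2791]
  T[1,:] = [+0.0000  -0.0383  +0.1163  +0.5409  +0.9302]
  T[2,:] = [+0.0000  -0.0126  -0.0933  -0.6642  -0.0229]
  T[3,:] = [+0.0000  -0.1482  -0.2014  -0.0499  -0.6702]
  T[4,:] = [+0.0000  -0.1267  -0.2709  -0.4298  -0.7052]
|eigenvalues of T|: 0.9233, 0.2567, 0.2003, 0.0930, 0.0000.
ρ(T) = max|λ| = 0.9233; 0.9233 < 1 ⇒ converges.

0.9233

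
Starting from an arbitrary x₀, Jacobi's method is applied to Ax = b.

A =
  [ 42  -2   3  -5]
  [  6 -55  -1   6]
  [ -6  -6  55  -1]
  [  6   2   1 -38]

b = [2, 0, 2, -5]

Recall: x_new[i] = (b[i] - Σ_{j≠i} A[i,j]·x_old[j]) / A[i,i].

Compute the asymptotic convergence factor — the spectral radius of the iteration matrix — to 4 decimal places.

Diagonal D = diag(42, -55, 55, -38); L, U strict lower/upper.
Jacobi: T = -D⁻¹(L+U), T[1,3] = -(6)/(-55) = +0.1091; T[1,1] = 0.
  T[0,:] = [+0.0000, +0.0476, -0.0714, +0.1190]
  T[1,:] = [+0.1091, +0.0000, -0.0182, +0.1091]
  T[2,:] = [+0.1091, +0.1091, +0.0000, +0.0182]
  T[3,:] = [+0.1579, +0.0526, +0.0263, +0.0000]
|λ(T)| sorted: 0.1602, 0.0921, 0.0921, 0.0183.
ρ(T) = max|λ| = 0.1602; 0.1602 < 1 ⇒ converges.

0.1602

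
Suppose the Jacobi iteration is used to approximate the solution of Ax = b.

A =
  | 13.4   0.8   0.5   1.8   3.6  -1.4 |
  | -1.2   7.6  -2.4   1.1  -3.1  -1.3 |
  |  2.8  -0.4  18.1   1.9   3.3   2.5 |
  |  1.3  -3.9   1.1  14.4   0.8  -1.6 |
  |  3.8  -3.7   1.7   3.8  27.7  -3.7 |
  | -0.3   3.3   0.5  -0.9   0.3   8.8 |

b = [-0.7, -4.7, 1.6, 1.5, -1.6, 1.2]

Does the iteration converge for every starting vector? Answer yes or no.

Split A = D + L + U, D = diag(13.4, 7.6, 18.1, 14.4, 27.7, 8.8).
Jacobi: T = -D⁻¹(L+U), T[0,3] = -(1.8)/(13.4) = -0.1343; T[0,0] = 0.
  T[0,:] = [+0.0000 -0.0597 -0.0373 -0.1343 -0.2687 +0.1045]
  T[1,:] = [+0.1579 +0.0000 +0.3158 -0.1447 +0.4079 +0.1711]
  T[2,:] = [-0.1547 +0.0221 +0.0000 -0.1050 -0.1823 -0.1381]
  T[3,:] = [-0.0903 +0.2708 -0.0764 +0.0000 -0.0556 +0.1111]
  T[4,:] = [-0.1372 +0.1336 -0.0614 -0.1372 +0.0000 +0.1336]
  T[5,:] = [+0.0341 -0.3750 -0.0568 +0.1023 -0.0341 +0.0000]
|roots of det(T-λI)|: 0.5197, 0.3623, 0.3623, 0.2154, 0.1912, 0.0559.
ρ = 0.5197; 0.5197 < 1: convergent.

yes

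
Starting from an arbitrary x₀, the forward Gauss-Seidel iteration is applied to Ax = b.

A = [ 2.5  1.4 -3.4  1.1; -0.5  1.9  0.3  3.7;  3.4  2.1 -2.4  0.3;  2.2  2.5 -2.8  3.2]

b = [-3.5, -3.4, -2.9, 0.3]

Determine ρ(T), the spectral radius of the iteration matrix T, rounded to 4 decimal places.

Let D = diag(2.5, 1.9, -2.4, 3.2); L, U the strict triangles.
Gauss-Seidel: T = -(D+L)⁻¹U, row 0 first, T[0,2] = -(-3.4)/(2.5) = +1.3600; later rows by forward substitution.
  T[0,:] = [+0.0000, -0.5600, +1.3600, -0.4400]
  T[1,:] = [+0.0000, -0.1474, +0.2000, -2.0632]
  T[2,:] = [+0.0000, -0.9223, +2.1017, -2.3036]
  T[3,:] = [+0.0000, -0.3069, +0.7477, -0.1013]
|eigenvalues of T|: 1.2199, 0.6428, 0.0097, 0.0000.
ρ(T) = max|λ| = 1.2199; 1.2199 > 1: divergent.

1.2199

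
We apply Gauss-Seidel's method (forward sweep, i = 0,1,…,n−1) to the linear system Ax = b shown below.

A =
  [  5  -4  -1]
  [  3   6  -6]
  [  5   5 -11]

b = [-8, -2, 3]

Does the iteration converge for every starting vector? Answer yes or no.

Diagonal D = diag(5, 6, -11); L, U strict lower/upper.
Gauss-Seidel: T = -(D+L)⁻¹U, row 0 first, T[0,1] = -(-4)/(5) = +0.8000; later rows by forward substitution.
  T[0,:] = [+0.0000  +0.8000  +0.2000]
  T[1,:] = [+0.0000  -0.4000  +0.9000]
  T[2,:] = [+0.0000  +0.1818  +0.5000]
|λ(T)| sorted: 0.6551, 0.5551, 0.0000.
ρ = 0.6551; 0.6551 < 1, so it converges for any x₀.

yes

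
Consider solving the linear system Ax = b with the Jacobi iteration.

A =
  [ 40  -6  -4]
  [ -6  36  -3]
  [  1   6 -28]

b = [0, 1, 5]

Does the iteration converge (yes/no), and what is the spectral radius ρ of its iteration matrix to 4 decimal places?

A = D + L + U where D = diag(40, 36, -28).
Jacobi: T = -D⁻¹(L+U), T[0,1] = -(-6)/(40) = +0.1500; T[0,0] = 0.
  T[0,:] = [+0.0000, +0.1500, +0.1000]
  T[1,:] = [+0.1667, +0.0000, +0.0833]
  T[2,:] = [+0.0357, +0.2143, +0.0000]
|roots of det(T-λI)|: 0.2500, 0.1268, 0.1268.
ρ = 0.2500; 0.2500 < 1 ⇒ converges.

yes, ρ = 0.2500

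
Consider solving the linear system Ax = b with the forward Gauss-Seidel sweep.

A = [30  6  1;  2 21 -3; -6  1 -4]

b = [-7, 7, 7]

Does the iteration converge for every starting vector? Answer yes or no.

A = D + L + U where D = diag(30, 21, -4).
T_GS = -(D+L)⁻¹U: row 0 first, T[0,2] = -(1)/(30) = -0.0333; later rows by forward substitution.
  T[0,:] = [+0.0000  -0.2000  -0.0333]
  T[1,:] = [+0.0000  +0.0190  +0.1460]
  T[2,:] = [+0.0000  +0.3048  +0.0865]
eigenvalue magnitudes: 0.2664, 0.1609, 0.0000.
ρ = 0.2664; 0.2664 < 1, so it converges for any x₀.

yes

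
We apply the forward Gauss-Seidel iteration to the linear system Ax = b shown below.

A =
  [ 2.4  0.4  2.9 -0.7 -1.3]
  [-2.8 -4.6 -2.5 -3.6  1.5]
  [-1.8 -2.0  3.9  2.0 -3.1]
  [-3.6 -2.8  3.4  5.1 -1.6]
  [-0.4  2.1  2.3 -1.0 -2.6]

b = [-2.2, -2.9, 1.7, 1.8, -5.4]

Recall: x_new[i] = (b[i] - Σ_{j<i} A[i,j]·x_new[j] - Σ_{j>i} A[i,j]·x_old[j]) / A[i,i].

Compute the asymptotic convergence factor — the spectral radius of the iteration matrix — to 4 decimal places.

1.4062

Split A = D + L + U, D = diag(2.4, -4.6, 3.9, 5.1, -2.6).
GS T = -(D+L)⁻¹U: row 0 first, T[0,3] = -(-0.7)/(2.4) = +0.2917; later rows by forward substitution.
  T[0,:] = [+0.0000, -0.1667, -1.2083, +0.2917, +0.5417]
  T[1,:] = [+0.0000, +0.1014, +0.1920, -0.9601, -0.0036]
  T[2,:] = [+0.0000, -0.0249, -0.4592, -0.8706, +1.0430]
  T[3,:] = [+0.0000, -0.0454, -0.4414, +0.2591, -0.0013]
  T[4,:] = [+0.0000, +0.1030, +0.1045, -1.6902, +0.8369]
moduli |λ_i(T)| = 1.4062, 0.4216, 0.4216, 0.0090, 0.0000.
ρ(T) = max|λ| = 1.4062; 1.4062 > 1 ⇒ diverges.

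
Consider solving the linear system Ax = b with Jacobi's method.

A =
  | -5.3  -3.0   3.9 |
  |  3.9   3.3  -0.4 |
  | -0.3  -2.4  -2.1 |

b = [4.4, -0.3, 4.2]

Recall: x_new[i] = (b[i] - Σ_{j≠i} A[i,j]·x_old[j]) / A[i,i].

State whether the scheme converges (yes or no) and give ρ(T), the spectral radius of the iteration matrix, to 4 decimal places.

no, ρ = 1.1420

Split A = D + L + U, D = diag(-5.3, 3.3, -2.1).
T_J = -D⁻¹(L+U): T[1,2] = -(-0.4)/(3.3) = +0.1212; T[1,1] = 0.
  T[0,:] = [+0.0000, -0.5660, +0.7358]
  T[1,:] = [-1.1818, +0.0000, +0.1212]
  T[2,:] = [-0.1429, -1.1429, +0.0000]
|λ(T)| sorted: 1.1420, 0.9375, 0.9375.
ρ(T) = max|λ| = 1.1420; 1.1420 > 1 ⇒ diverges.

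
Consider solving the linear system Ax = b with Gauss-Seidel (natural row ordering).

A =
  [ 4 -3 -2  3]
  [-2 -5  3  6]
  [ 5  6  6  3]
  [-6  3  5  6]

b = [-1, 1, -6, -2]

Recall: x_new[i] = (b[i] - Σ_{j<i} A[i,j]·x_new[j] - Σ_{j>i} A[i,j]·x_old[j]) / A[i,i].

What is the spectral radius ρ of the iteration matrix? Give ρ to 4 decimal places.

A = D + L + U where D = diag(4, -5, 6, 6).
GS T = -(D+L)⁻¹U: row 0 first, T[0,1] = -(-3)/(4) = +0.7500; later rows by forward substitution.
  T[0,:] = [+0.0000, +0.7500, +0.5000, -0.7500]
  T[1,:] = [+0.0000, -0.3000, +0.4000, +1.5000]
  T[2,:] = [+0.0000, -0.3250, -0.8167, -1.3750]
  T[3,:] = [+0.0000, +1.1708, +0.9806, -0.3542]
|roots of det(T-λI)|: 1.3254, 0.4120, 0.4120, 0.0000.
ρ = 1.3254; 1.3254 > 1: divergent.

1.3254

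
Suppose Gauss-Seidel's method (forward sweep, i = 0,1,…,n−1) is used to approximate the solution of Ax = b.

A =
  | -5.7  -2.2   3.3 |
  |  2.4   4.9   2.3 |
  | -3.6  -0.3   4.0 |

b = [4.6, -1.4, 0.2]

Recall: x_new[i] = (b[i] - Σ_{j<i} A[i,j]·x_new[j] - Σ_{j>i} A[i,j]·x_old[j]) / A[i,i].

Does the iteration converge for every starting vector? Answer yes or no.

yes

A = D + L + U where D = diag(-5.7, 4.9, 4).
Gauss-Seidel: T = -(D+L)⁻¹U, row 0 first, T[0,1] = -(-2.2)/(-5.7) = -0.3860; later rows by forward substitution.
  T[0,:] = [+0.0000, -0.3860, +0.5789]
  T[1,:] = [+0.0000, +0.1890, -0.7530]
  T[2,:] = [+0.0000, -0.3332, +0.4646]
|eigenvalues of T|: 0.8463, 0.1927, 0.0000.
ρ(T) = max|λ| = 0.8463; 0.8463 < 1 ⇒ converges.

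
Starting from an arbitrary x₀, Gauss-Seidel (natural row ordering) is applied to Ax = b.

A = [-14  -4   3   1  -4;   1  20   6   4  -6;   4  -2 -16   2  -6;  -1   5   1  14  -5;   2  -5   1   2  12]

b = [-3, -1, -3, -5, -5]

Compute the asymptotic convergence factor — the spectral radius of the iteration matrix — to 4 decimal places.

A = D + L + U where D = diag(-14, 20, -16, 14, 12).
Gauss-Seidel: T = -(D+L)⁻¹U, row 0 first, T[0,3] = -(1)/(-14) = +0.0714; later rows by forward substitution.
  T[0,:] = [+0.0000  -0.2857  +0.2143  +0.0714  -0.2857]
  T[1,:] = [+0.0000  +0.0143  -0.3107  -0.2036  +0.3143]
  T[2,:] = [+0.0000  -0.0732  +0.0924  +0.1683  -0.4857]
  T[3,:] = [+0.0000  -0.0203  +0.1197  +0.0658  +0.2592]
  T[4,:] = [+0.0000  +0.0631  -0.1928  -0.1217  +0.1759]
moduli |λ_i(T)| = 0.5085, 0.1684, 0.0905, 0.0823, 0.0000.
ρ(T) = max|λ| = 0.5085; 0.5085 < 1 ⇒ converges.

0.5085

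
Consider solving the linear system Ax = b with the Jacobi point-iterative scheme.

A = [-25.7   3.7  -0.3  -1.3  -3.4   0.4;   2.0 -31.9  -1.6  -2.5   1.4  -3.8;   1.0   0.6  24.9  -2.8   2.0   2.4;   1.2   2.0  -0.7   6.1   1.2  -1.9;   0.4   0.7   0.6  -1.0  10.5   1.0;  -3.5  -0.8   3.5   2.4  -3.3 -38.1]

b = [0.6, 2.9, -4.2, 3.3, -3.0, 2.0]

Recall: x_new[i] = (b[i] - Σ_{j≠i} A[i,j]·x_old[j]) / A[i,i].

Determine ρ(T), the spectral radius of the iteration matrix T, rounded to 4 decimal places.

0.3256

A = D + L + U where D = diag(-25.7, -31.9, 24.9, 6.1, 10.5, -38.1).
Jacobi T = -D⁻¹(L+U): T[3,5] = -(-1.9)/(6.1) = +0.3115; T[3,3] = 0.
  T[0,:] = [+0.0000, +0.1440, -0.0117, -0.0506, -0.1323, +0.0156]
  T[1,:] = [+0.0627, +0.0000, -0.0502, -0.0784, +0.0439, -0.1191]
  T[2,:] = [-0.0402, -0.0241, +0.0000, +0.1124, -0.0803, -0.0964]
  T[3,:] = [-0.1967, -0.3279, +0.1148, +0.0000, -0.1967, +0.3115]
  T[4,:] = [-0.0381, -0.0667, -0.0571, +0.0952, +0.0000, -0.0952]
  T[5,:] = [-0.0919, -0.0210, +0.0919, +0.0630, -0.0866, +0.0000]
|roots of det(T-λI)|: 0.3256, 0.1640, 0.1640, 0.1056, 0.1056, 0.0710.
ρ = 0.3256; 0.3256 < 1, so it converges for any x₀.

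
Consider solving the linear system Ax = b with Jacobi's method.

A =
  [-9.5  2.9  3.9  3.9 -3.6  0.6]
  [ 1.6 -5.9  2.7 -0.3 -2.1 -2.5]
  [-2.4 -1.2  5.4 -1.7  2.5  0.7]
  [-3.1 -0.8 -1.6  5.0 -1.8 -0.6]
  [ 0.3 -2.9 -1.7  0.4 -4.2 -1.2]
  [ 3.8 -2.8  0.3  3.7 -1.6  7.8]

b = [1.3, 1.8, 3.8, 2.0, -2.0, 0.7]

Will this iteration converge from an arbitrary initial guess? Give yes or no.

Let D = diag(-9.5, -5.9, 5.4, 5, -4.2, 7.8); L, U the strict triangles.
Jacobi T = -D⁻¹(L+U): T[3,4] = -(-1.8)/(5) = +0.3600; T[3,3] = 0.
  T[0,:] = [+0.0000  +0.3053  +0.4105  +0.4105  -0.3789  +0.0632]
  T[1,:] = [+0.2712  +0.0000  +0.4576  -0.0508  -0.3559  -0.4237]
  T[2,:] = [+0.4444  +0.2222  +0.0000  +0.3148  -0.4630  -0.1296]
  T[3,:] = [+0.6200  +0.1600  +0.3200  +0.0000  +0.3600  +0.1200]
  T[4,:] = [+0.0714  -0.6905  -0.4048  +0.0952  +0.0000  -0.2857]
  T[5,:] = [-0.4872  +0.3590  -0.0385  -0.4744  +0.2051  +0.0000]
|λ(T)| sorted: 1.2074, 0.5764, 0.5764, 0.4389, 0.3471, 0.3025.
ρ = 1.2074; 1.2074 > 1, so it fails to converge.

no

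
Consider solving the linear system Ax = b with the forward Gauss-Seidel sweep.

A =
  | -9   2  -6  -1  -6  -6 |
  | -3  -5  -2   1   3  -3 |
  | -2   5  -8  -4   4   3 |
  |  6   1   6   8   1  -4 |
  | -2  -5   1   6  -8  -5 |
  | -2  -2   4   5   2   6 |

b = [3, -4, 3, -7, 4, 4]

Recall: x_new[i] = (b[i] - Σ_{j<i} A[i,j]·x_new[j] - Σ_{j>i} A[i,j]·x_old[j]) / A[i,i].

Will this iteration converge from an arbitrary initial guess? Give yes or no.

no

A = D + L + U where D = diag(-9, -5, -8, 8, -8, 6).
GS T = -(D+L)⁻¹U: row 0 first, T[0,2] = -(-6)/(-9) = -0.6667; later rows by forward substitution.
  T[0,:] = [+0.0000  +0.2222  -0.6667  -0.1111  -0.6667  -0.6667]
  T[1,:] = [+0.0000  -0.1333  +0.0000  +0.2667  +1.0000  -0.2000]
  T[2,:] = [+0.0000  -0.1389  +0.1667  -0.3056  +1.2917  +0.4167]
  T[3,:] = [+0.0000  -0.0458  +0.3750  +0.2792  -0.7188  +0.7125]
  T[4,:] = [+0.0000  -0.0240  +0.4687  +0.0323  -0.8359  +0.2531]
  T[5,:] = [+0.0000  +0.1684  -0.8021  +0.0122  +0.1276  -1.2448]
|eigenvalues of T|: 1.3191, 0.7737, 0.4740, 0.1313, 0.0182, 0.0000.
ρ(T) = max|λ| = 1.3191; 1.3191 > 1, so it fails to converge.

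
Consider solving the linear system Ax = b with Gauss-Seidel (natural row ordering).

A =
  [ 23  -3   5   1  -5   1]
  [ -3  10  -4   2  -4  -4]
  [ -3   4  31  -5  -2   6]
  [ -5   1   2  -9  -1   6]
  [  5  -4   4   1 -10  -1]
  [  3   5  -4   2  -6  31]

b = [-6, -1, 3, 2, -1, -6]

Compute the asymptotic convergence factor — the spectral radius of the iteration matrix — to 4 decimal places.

Write A = D+L+U with D = diag(23, 10, 31, -9, -10, 31).
Gauss-Seidel: T = -(D+L)⁻¹U, row 0 first, T[0,1] = -(-3)/(23) = +0.1304; later rows by forward substitution.
  T[0,:] = [+0.0000 +0.1304 -0.2174 -0.0435 +0.2174 -0.0435]
  T[1,:] = [+0.0000 +0.0391 +0.3348 -0.2130 +0.4652 +0.3870]
  T[2,:] = [+0.0000 +0.0076 -0.0642 +0.1846 +0.0255 -0.2477]
  T[3,:] = [+0.0000 -0.0664 +0.1437 +0.0415 -0.1745 +0.6788]
  T[4,:] = [+0.0000 +0.0460 -0.2539 +0.1415 -0.0846 -0.3077]
  T[5,:] = [+0.0000 -0.0048 -0.0997 +0.0871 -0.0979 -0.1935]
moduli |λ_i(T)| = 0.5496, 0.2304, 0.0851, 0.0851, 0.0099, 0.0000.
ρ = 0.5496; 0.5496 < 1: convergent.

0.5496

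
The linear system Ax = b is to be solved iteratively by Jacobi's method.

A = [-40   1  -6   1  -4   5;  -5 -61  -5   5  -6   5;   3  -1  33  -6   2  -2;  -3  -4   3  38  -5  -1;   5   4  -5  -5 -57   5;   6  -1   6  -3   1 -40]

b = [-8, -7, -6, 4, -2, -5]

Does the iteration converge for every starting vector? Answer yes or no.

yes

Let D = diag(-40, -61, 33, 38, -57, -40); L, U the strict triangles.
Jacobi: T = -D⁻¹(L+U), T[1,4] = -(-6)/(-61) = -0.0984; T[1,1] = 0.
  T[0,:] = [+0.0000, +0.0250, -0.1500, +0.0250, -0.1000, +0.1250]
  T[1,:] = [-0.0820, +0.0000, -0.0820, +0.0820, -0.0984, +0.0820]
  T[2,:] = [-0.0909, +0.0303, +0.0000, +0.1818, -0.0606, +0.0606]
  T[3,:] = [+0.0789, +0.1053, -0.0789, +0.0000, +0.1316, +0.0263]
  T[4,:] = [+0.0877, +0.0702, -0.0877, -0.0877, +0.0000, +0.0877]
  T[5,:] = [+0.1500, -0.0250, +0.1500, -0.0750, +0.0250, +0.0000]
|roots of det(T-λI)|: 0.2333, 0.1757, 0.1757, 0.1022, 0.0382, 0.0244.
ρ = 0.2333; 0.2333 < 1 ⇒ converges.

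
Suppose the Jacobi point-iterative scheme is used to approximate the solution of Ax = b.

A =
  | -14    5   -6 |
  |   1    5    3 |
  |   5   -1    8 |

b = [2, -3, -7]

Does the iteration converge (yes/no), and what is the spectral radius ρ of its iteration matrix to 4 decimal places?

yes, ρ = 0.6016

Let D = diag(-14, 5, 8); L, U the strict triangles.
T_J = -D⁻¹(L+U): T[2,1] = -(-1)/(8) = +0.1250; T[2,2] = 0.
  T[0,:] = [+0.0000  +0.3571  -0.4286]
  T[1,:] = [-0.2000  +0.0000  -0.6000]
  T[2,:] = [-0.6250  +0.1250  +0.0000]
moduli |λ_i(T)| = 0.6016, 0.4904, 0.4904.
ρ(T) = max|λ| = 0.6016; 0.6016 < 1, so it converges for any x₀.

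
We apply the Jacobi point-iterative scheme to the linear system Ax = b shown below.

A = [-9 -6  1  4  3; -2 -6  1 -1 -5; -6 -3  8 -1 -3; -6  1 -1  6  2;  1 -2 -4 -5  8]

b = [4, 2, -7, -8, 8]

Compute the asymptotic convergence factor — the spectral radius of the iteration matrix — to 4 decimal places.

Let D = diag(-9, -6, 8, 6, 8); L, U the strict triangles.
Jacobi: T = -D⁻¹(L+U), T[3,1] = -(1)/(6) = -0.1667; T[3,3] = 0.
  T[0,:] = [+0.0000 -0.6667 +0.1111 +0.4444 +0.3333]
  T[1,:] = [-0.3333 +0.0000 +0.1667 -0.1667 -0.8333]
  T[2,:] = [+0.7500 +0.3750 +0.0000 +0.1250 +0.3750]
  T[3,:] = [+1.0000 -0.1667 +0.1667 +0.0000 -0.3333]
  T[4,:] = [-0.1250 +0.2500 +0.5000 +0.6250 +0.0000]
|eigenvalues of T|: 1.1456, 0.9245, 0.7134, 0.7134, 0.0526.
ρ = 1.1456; 1.1456 > 1: divergent.

1.1456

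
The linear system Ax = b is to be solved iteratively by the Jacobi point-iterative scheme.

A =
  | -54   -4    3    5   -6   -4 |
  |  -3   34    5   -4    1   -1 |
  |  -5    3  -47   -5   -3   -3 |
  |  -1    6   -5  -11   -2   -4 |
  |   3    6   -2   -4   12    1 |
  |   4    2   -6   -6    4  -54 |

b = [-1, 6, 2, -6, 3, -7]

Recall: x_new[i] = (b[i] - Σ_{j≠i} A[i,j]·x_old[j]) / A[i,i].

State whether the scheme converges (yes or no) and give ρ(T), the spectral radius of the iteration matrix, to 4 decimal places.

yes, ρ = 0.3602

A = D + L + U where D = diag(-54, 34, -47, -11, 12, -54).
Jacobi: T = -D⁻¹(L+U), T[5,1] = -(2)/(-54) = +0.0370; T[5,5] = 0.
  T[0,:] = [+0.0000  -0.0741  +0.0556  +0.0926  -0.1111  -0.0741]
  T[1,:] = [+0.0882  +0.0000  -0.1471  +0.1176  -0.0294  +0.0294]
  T[2,:] = [-0.1064  +0.0638  +0.0000  -0.1064  -0.0638  -0.0638]
  T[3,:] = [-0.0909  +0.5455  -0.4545  +0.0000  -0.1818  -0.3636]
  T[4,:] = [-0.2500  -0.5000  +0.1667  +0.3333  +0.0000  -0.0833]
  T[5,:] = [+0.0741  +0.0370  -0.1111  -0.1111  +0.0741  +0.0000]
|eigenvalues of T|: 0.3602, 0.2111, 0.2111, 0.1900, 0.1900, 0.1702.
ρ(T) = max|λ| = 0.3602; 0.3602 < 1, so it converges for any x₀.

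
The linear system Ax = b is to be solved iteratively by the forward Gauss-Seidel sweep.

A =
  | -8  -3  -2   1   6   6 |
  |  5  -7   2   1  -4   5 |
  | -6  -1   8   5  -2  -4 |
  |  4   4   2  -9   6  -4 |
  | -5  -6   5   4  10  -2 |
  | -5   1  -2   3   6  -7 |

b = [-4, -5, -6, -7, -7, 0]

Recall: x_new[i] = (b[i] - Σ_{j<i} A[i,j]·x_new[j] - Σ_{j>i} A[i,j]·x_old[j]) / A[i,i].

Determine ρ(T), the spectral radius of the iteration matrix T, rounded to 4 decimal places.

1.2632

Write A = D+L+U with D = diag(-8, -7, 8, -9, 10, -7).
T_GS = -(D+L)⁻¹U: row 0 first, T[0,1] = -(-3)/(-8) = -0.3750; later rows by forward substitution.
  T[0,:] = [+0.0000  -0.3750  -0.2500  +0.1250  +0.7500  +0.7500]
  T[1,:] = [+0.0000  -0.2679  +0.1071  +0.2321  -0.0357  +1.2500]
  T[2,:] = [+0.0000  -0.3147  -0.1741  -0.5022  +0.8080  +1.2188]
  T[3,:] = [+0.0000  -0.3557  -0.1022  +0.0471  +1.1637  +0.7153]
  T[4,:] = [+0.0000  -0.0486  +0.0672  +0.4341  -0.5159  +0.4295]
  T[5,:] = [+0.0000  +0.1254  +0.2574  +0.4796  -0.7152  -0.0307]
|λ(T)| sorted: 1.2632, 0.6187, 0.5512, 0.3031, 0.0488, 0.0000.
spectral radius ρ = 1.2632; 1.2632 > 1: divergent.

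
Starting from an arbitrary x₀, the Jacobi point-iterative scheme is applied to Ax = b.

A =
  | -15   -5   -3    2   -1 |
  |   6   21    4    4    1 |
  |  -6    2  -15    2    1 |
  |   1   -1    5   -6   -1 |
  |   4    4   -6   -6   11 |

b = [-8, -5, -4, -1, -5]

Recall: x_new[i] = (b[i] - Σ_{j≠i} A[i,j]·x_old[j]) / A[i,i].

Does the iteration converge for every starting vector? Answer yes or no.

yes

Let D = diag(-15, 21, -15, -6, 11); L, U the strict triangles.
T_J = -D⁻¹(L+U): T[0,4] = -(-1)/(-15) = -0.0667; T[0,0] = 0.
  T[0,:] = [+0.0000  -0.3333  -0.2000  +0.1333  -0.0667]
  T[1,:] = [-0.2857  +0.0000  -0.1905  -0.1905  -0.0476]
  T[2,:] = [-0.4000  +0.1333  +0.0000  +0.1333  +0.0667]
  T[3,:] = [+0.1667  -0.1667  +0.8333  +0.0000  -0.1667]
  T[4,:] = [-0.3636  -0.3636  +0.5455  +0.5455  +0.0000]
eigenvalue magnitudes: 0.5196, 0.4047, 0.4047, 0.3282, 0.1121.
ρ(T) = max|λ| = 0.5196; 0.5196 < 1, so it converges for any x₀.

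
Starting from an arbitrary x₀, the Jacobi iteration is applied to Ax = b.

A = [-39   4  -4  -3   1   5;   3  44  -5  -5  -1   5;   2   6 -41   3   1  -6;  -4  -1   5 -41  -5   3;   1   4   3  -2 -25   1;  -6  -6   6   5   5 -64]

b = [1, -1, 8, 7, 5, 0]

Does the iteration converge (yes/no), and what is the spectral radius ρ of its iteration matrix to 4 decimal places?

yes, ρ = 0.2325

Write A = D+L+U with D = diag(-39, 44, -41, -41, -25, -64).
Jacobi T = -D⁻¹(L+U): T[4,1] = -(4)/(-25) = +0.1600; T[4,4] = 0.
  T[0,:] = [+0.0000 +0.1026 -0.1026 -0.0769 +0.0256 +0.1282]
  T[1,:] = [-0.0682 +0.0000 +0.1136 +0.1136 +0.0227 -0.1136]
  T[2,:] = [+0.0488 +0.1463 +0.0000 +0.0732 +0.0244 -0.1463]
  T[3,:] = [-0.0976 -0.0244 +0.1220 +0.0000 -0.1220 +0.0732]
  T[4,:] = [+0.0400 +0.1600 +0.1200 -0.0800 +0.0000 +0.0400]
  T[5,:] = [-0.0938 -0.0938 +0.0938 +0.0781 +0.0781 +0.0000]
|λ(T)| sorted: 0.2325, 0.1749, 0.1749, 0.1161, 0.1161, 0.0263.
ρ(T) = max|λ| = 0.2325; 0.2325 < 1, so it converges for any x₀.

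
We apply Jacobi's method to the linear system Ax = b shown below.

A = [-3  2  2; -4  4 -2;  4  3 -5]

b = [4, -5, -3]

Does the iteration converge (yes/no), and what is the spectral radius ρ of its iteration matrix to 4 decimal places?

no, ρ = 1.4051

A = D + L + U where D = diag(-3, 4, -5).
Jacobi T = -D⁻¹(L+U): T[0,2] = -(2)/(-3) = +0.6667; T[0,0] = 0.
  T[0,:] = [+0.0000  +0.6667  +0.6667]
  T[1,:] = [+1.0000  +0.0000  +0.5000]
  T[2,:] = [+0.8000  +0.6000  +0.0000]
|roots of det(T-λI)|: 1.4051, 0.8410, 0.5641.
spectral radius ρ = 1.4051; 1.4051 > 1 ⇒ diverges.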